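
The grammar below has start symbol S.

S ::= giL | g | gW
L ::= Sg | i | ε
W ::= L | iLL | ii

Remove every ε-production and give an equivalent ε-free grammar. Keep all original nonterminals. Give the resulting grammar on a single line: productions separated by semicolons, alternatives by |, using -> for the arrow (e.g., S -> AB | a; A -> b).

S -> g | gW | gi | giL; L -> i | Sg; W -> L | i | iL | ii | iLL

Nullable set: {L, W}.
S -> gW: W nullable, giving g | gW.
S -> giL: L nullable, giving gi | giL.
Drop L -> ε.
W -> L: L nullable, giving L.
W -> iLL: L, L nullable, giving i | iL | iLL.
Unchanged (no nullable symbols): S -> g; L -> Sg; L -> i; W -> ii.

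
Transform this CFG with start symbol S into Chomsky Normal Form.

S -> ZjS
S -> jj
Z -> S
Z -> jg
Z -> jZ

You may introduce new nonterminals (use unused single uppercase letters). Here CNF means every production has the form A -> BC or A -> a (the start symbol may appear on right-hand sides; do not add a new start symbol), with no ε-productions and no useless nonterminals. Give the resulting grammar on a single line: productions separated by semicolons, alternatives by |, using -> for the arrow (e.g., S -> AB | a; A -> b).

S -> AA | ZC; A -> j; B -> g; C -> AS; D -> AS; Z -> AA | AB | AZ | ZD

No ε-productions.
After unit-elimination: S -> jj | ZjS; Z -> jZ | jg | jj | ZjS.
TERM: introduce B -> g, A -> j and substitute in every rule of length ≥2.
BIN: S -> ZAS becomes S -> ZC, C -> AS; Z -> ZAS becomes Z -> ZD, D -> AS.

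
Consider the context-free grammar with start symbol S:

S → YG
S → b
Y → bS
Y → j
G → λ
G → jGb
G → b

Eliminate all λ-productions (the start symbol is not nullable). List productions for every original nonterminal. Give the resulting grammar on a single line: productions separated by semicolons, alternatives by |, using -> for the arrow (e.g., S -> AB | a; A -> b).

Nullable set: {G}.
S -> YG: G nullable, giving Y | YG.
Drop G -> λ.
G -> jGb: G nullable, giving jGb | jb.
Unchanged (no nullable symbols): S -> b; G -> b; Y -> bS; Y -> j.

S -> Y | b | YG; G -> b | jb | jGb; Y -> j | bS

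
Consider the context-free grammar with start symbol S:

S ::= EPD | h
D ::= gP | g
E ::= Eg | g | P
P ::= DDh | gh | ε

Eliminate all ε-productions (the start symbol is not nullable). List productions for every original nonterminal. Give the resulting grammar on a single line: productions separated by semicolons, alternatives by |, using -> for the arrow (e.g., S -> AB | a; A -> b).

S -> D | h | ED | PD | EPD; D -> g | gP; E -> P | g | Eg; P -> gh | DDh

Nullable set: {E, P}.
S -> EPD: E, P nullable, giving D | ED | EPD | PD.
D -> gP: P nullable, giving g | gP.
E -> Eg: E nullable, giving Eg | g.
E -> P: P nullable, giving P.
Drop P -> ε.
Unchanged (no nullable symbols): S -> h; D -> g; E -> g; P -> DDh; P -> gh.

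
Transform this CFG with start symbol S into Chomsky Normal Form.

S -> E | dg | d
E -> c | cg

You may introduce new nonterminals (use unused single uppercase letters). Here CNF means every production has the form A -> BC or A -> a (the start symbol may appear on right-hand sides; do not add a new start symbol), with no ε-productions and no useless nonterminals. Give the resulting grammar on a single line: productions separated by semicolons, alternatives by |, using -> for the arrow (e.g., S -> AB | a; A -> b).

S -> c | d | AB | CB; A -> c; B -> g; C -> d

No ε-productions.
After unit-elimination: S -> c | d | cg | dg; E -> c | cg.
TERM: introduce A -> c, C -> d, B -> g and substitute in every rule of length ≥2.
Drop unreachable/unproductive: E.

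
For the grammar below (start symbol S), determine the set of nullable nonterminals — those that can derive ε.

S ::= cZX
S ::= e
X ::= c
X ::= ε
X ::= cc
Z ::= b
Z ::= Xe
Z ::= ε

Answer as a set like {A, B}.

{X, Z}

Directly nullable (have an ε-rule): {X, Z}.
Not nullable: S — each has a terminal in every rule's right-hand side or depends on a non-nullable symbol.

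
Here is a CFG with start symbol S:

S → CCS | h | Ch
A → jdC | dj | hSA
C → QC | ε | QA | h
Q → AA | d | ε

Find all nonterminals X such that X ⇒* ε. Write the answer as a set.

{C, Q}

Directly nullable (have an ε-rule): {C, Q}.
Not nullable: A, S — each has a terminal in every rule's right-hand side or depends on a non-nullable symbol.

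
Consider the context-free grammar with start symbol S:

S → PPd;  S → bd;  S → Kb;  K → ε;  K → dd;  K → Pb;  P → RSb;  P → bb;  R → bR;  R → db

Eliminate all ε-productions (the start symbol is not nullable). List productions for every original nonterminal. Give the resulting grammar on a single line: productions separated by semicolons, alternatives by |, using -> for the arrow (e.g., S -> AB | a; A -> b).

S -> b | Kb | bd | PPd; K -> Pb | dd; P -> bb | RSb; R -> bR | db

Nullable set: {K}.
S -> Kb: K nullable, giving Kb | b.
Drop K -> ε.
Unchanged (no nullable symbols): S -> PPd; S -> bd; K -> Pb; K -> dd; P -> RSb; P -> bb; R -> bR; R -> db.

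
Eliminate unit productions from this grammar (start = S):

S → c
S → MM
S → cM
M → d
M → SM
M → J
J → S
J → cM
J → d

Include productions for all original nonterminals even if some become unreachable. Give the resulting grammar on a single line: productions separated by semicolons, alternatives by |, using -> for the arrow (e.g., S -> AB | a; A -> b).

Unit productions: J->S, M->J.
Unit pairs (A ⇒* B via units): (J,S), (M,J), (M,S).
S: inherits non-unit rules of {S} → MM | c | cM.
J: inherits non-unit rules of {J, S} → MM | c | cM | d.
M: inherits non-unit rules of {J, M, S} → MM | SM | c | cM | d.

S -> c | MM | cM; J -> c | d | MM | cM; M -> c | d | MM | SM | cM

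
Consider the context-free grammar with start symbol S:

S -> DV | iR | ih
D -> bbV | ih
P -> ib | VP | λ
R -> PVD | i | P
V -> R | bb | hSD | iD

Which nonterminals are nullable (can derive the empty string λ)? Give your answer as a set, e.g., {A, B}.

{P, R, V}

Directly nullable (have an ε-rule): {P}.
R is nullable via R -> P (every symbol on the right is already known nullable).
V is nullable via V -> R (every symbol on the right is already known nullable).
Not nullable: D, S — each has a terminal in every rule's right-hand side or depends on a non-nullable symbol.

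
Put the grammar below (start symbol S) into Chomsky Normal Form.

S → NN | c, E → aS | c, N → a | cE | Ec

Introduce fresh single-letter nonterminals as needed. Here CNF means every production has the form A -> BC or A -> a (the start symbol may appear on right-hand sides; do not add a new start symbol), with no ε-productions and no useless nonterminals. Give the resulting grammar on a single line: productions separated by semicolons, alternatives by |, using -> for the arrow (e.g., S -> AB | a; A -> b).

S -> c | NN; A -> a; B -> c; E -> c | AS; N -> a | BE | EB

No ε-productions.
No unit productions to eliminate.
TERM: introduce A -> a, B -> c and substitute in every rule of length ≥2.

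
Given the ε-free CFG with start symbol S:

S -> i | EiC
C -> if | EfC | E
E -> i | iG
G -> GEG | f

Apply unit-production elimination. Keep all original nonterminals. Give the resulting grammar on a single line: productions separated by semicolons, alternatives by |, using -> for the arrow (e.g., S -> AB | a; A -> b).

Unit productions: C->E.
Unit pairs (A ⇒* B via units): (C,E).
S: inherits non-unit rules of {S} → EiC | i.
C: inherits non-unit rules of {C, E} → EfC | i | iG | if.
E: inherits non-unit rules of {E} → i | iG.
G: inherits non-unit rules of {G} → GEG | f.

S -> i | EiC; C -> i | iG | if | EfC; E -> i | iG; G -> f | GEG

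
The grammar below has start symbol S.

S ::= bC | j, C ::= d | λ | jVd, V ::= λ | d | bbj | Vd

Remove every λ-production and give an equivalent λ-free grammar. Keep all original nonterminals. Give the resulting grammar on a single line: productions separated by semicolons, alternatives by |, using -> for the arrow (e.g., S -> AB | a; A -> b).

Nullable set: {C, V}.
S -> bC: C nullable, giving b | bC.
Drop C -> λ.
C -> jVd: V nullable, giving jVd | jd.
Drop V -> λ.
V -> Vd: V nullable, giving Vd | d.
Unchanged (no nullable symbols): S -> j; C -> d; V -> bbj; V -> d.

S -> b | j | bC; C -> d | jd | jVd; V -> d | Vd | bbj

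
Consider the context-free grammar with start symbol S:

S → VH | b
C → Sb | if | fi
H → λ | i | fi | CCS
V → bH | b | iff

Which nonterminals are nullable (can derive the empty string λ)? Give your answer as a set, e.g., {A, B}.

{H}

Directly nullable (have an ε-rule): {H}.
Not nullable: C, S, V — each has a terminal in every rule's right-hand side or depends on a non-nullable symbol.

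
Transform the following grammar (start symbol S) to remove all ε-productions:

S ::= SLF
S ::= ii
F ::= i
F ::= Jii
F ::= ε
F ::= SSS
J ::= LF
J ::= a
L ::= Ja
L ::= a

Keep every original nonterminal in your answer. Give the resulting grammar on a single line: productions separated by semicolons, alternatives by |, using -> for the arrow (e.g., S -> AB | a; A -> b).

Nullable set: {F}.
S -> SLF: F nullable, giving SL | SLF.
Drop F -> ε.
J -> LF: F nullable, giving L | LF.
Unchanged (no nullable symbols): S -> ii; F -> Jii; F -> SSS; F -> i; J -> a; L -> Ja; L -> a.

S -> SL | ii | SLF; F -> i | Jii | SSS; J -> L | a | LF; L -> a | Ja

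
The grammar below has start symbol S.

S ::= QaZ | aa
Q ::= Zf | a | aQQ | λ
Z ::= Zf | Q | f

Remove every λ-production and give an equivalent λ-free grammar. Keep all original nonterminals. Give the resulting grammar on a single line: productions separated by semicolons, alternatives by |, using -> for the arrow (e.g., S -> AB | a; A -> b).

S -> a | Qa | aZ | aa | QaZ; Q -> a | f | Zf | aQ | aQQ; Z -> Q | f | Zf

Nullable set: {Q, Z}.
S -> QaZ: Q, Z nullable, giving Qa | QaZ | a | aZ.
Drop Q -> λ.
Q -> Zf: Z nullable, giving Zf | f.
Q -> aQQ: Q, Q nullable, giving a | aQ | aQQ.
Z -> Q: Q nullable, giving Q.
Z -> Zf: Z nullable, giving Zf | f.
Unchanged (no nullable symbols): S -> aa; Q -> a; Z -> f.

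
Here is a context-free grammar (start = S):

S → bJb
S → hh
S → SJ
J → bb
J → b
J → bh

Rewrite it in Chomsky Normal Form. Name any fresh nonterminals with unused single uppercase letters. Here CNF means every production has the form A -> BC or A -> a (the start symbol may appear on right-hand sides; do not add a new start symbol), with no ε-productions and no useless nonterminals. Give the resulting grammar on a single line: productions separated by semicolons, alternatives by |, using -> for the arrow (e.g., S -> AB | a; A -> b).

No ε-productions.
No unit productions to eliminate.
TERM: introduce A -> b, B -> h and substitute in every rule of length ≥2.
BIN: S -> AJA becomes S -> AC, C -> JA.

S -> AC | BB | SJ; A -> b; B -> h; C -> JA; J -> b | AA | AB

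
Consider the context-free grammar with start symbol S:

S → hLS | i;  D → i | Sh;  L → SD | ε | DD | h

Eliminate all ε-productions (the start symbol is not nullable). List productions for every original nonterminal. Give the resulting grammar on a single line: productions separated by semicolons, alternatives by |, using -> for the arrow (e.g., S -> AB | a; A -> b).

S -> i | hS | hLS; D -> i | Sh; L -> h | DD | SD

Nullable set: {L}.
S -> hLS: L nullable, giving hLS | hS.
Drop L -> ε.
Unchanged (no nullable symbols): S -> i; D -> Sh; D -> i; L -> DD; L -> SD; L -> h.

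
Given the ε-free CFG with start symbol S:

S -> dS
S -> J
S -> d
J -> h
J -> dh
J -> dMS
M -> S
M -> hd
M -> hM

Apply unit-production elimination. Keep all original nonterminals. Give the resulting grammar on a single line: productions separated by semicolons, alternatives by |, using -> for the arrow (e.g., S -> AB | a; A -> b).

Unit productions: M->S, S->J.
Unit pairs (A ⇒* B via units): (M,J), (M,S), (S,J).
S: inherits non-unit rules of {J, S} → d | dMS | dS | dh | h.
J: inherits non-unit rules of {J} → dMS | dh | h.
M: inherits non-unit rules of {J, M, S} → d | dMS | dS | dh | h | hM | hd.

S -> d | h | dS | dh | dMS; J -> h | dh | dMS; M -> d | h | dS | dh | hM | hd | dMS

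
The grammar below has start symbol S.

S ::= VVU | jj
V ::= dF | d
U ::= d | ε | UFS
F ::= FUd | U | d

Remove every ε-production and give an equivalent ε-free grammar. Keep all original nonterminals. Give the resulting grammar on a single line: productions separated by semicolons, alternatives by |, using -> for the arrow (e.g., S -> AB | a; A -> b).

S -> VV | jj | VVU; F -> U | d | Fd | Ud | FUd; U -> S | d | FS | US | UFS; V -> d | dF

Nullable set: {F, U}.
S -> VVU: U nullable, giving VV | VVU.
F -> FUd: F, U nullable, giving FUd | Fd | Ud | d.
F -> U: U nullable, giving U.
Drop U -> ε.
U -> UFS: U, F nullable, giving FS | S | UFS | US.
V -> dF: F nullable, giving d | dF.
Unchanged (no nullable symbols): S -> jj; F -> d; U -> d; V -> d.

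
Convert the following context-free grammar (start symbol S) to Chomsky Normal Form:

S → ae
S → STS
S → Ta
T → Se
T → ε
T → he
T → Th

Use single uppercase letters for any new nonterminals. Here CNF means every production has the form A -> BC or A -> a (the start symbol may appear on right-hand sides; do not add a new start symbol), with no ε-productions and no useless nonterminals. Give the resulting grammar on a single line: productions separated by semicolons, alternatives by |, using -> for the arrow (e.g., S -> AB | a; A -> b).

S -> a | AB | SD | SS | TA; A -> a; B -> e; C -> h; D -> TS; T -> h | CB | SB | TC

Nullable: {T}; after ε-elimination: S -> a | SS | Ta | ae | STS; T -> h | Se | Th | he.
No unit productions to eliminate.
TERM: introduce A -> a, B -> e, C -> h and substitute in every rule of length ≥2.
BIN: S -> STS becomes S -> SD, D -> TS.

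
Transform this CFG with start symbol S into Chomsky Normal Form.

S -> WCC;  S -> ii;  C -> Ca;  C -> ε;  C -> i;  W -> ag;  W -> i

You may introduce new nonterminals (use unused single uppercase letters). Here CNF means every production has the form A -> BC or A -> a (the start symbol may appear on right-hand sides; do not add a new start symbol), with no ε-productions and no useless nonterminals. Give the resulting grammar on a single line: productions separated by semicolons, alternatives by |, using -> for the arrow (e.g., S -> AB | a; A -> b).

S -> i | AB | DD | WC | WE; A -> a; B -> g; C -> a | i | CA; D -> i; E -> CC; W -> i | AB

Nullable: {C}; after ε-elimination: S -> W | WC | ii | WCC; C -> a | i | Ca; W -> i | ag.
After unit-elimination: S -> i | WC | ag | ii | WCC; C -> a | i | Ca; W -> i | ag.
TERM: introduce A -> a, B -> g, D -> i and substitute in every rule of length ≥2.
BIN: S -> WCC becomes S -> WE, E -> CC.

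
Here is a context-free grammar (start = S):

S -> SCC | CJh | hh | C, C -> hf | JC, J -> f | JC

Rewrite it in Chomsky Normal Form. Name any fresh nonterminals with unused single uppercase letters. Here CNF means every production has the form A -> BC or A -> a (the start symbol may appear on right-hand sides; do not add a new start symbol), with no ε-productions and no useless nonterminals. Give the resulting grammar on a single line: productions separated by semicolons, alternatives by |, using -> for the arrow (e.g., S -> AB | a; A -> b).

No ε-productions.
After unit-elimination: S -> JC | hf | hh | CJh | SCC; C -> JC | hf; J -> f | JC.
TERM: introduce B -> f, A -> h and substitute in every rule of length ≥2.
BIN: S -> CJA becomes S -> CD, D -> JA; S -> SCC becomes S -> SE, E -> CC.

S -> AA | AB | CD | JC | SE; A -> h; B -> f; C -> AB | JC; D -> JA; E -> CC; J -> f | JC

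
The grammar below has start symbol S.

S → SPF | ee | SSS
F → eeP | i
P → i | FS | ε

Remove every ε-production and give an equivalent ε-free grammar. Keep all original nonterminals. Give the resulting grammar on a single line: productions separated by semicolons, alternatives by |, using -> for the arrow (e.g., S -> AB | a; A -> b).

S -> SF | ee | SPF | SSS; F -> i | ee | eeP; P -> i | FS

Nullable set: {P}.
S -> SPF: P nullable, giving SF | SPF.
F -> eeP: P nullable, giving ee | eeP.
Drop P -> ε.
Unchanged (no nullable symbols): S -> SSS; S -> ee; F -> i; P -> FS; P -> i.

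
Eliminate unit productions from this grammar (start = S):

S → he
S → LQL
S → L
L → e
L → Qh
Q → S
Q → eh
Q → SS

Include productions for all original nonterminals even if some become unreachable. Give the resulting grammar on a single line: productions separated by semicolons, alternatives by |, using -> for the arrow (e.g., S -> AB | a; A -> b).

Unit productions: Q->S, S->L.
Unit pairs (A ⇒* B via units): (Q,L), (Q,S), (S,L).
S: inherits non-unit rules of {L, S} → LQL | Qh | e | he.
L: inherits non-unit rules of {L} → Qh | e.
Q: inherits non-unit rules of {L, Q, S} → LQL | Qh | SS | e | eh | he.

S -> e | Qh | he | LQL; L -> e | Qh; Q -> e | Qh | SS | eh | he | LQL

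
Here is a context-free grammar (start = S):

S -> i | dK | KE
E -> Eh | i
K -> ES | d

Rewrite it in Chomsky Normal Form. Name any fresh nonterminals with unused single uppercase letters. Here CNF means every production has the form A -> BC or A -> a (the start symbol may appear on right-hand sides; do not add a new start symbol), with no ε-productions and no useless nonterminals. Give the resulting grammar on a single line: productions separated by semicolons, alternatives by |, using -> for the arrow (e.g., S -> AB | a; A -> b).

S -> i | BK | KE; A -> h; B -> d; E -> i | EA; K -> d | ES

No ε-productions.
No unit productions to eliminate.
TERM: introduce B -> d, A -> h and substitute in every rule of length ≥2.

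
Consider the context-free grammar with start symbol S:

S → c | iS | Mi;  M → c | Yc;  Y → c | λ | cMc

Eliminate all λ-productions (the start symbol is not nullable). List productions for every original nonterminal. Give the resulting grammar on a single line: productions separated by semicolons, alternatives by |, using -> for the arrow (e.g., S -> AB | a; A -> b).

S -> c | Mi | iS; M -> c | Yc; Y -> c | cMc

Nullable set: {Y}.
M -> Yc: Y nullable, giving Yc | c.
Drop Y -> λ.
Unchanged (no nullable symbols): S -> Mi; S -> c; S -> iS; M -> c; Y -> c; Y -> cMc.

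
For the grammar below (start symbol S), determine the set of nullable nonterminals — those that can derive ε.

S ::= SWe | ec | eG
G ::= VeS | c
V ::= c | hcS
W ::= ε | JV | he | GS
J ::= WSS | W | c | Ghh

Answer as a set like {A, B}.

Directly nullable (have an ε-rule): {W}.
J is nullable via J -> W (every symbol on the right is already known nullable).
Not nullable: G, S, V — each has a terminal in every rule's right-hand side or depends on a non-nullable symbol.

{J, W}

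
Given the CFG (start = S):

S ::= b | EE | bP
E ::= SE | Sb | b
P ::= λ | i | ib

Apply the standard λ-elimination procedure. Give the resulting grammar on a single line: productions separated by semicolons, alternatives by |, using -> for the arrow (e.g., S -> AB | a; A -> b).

Nullable set: {P}.
S -> bP: P nullable, giving b | bP.
Drop P -> λ.
Unchanged (no nullable symbols): S -> EE; S -> b; E -> SE; E -> Sb; E -> b; P -> i; P -> ib.

S -> b | EE | bP; E -> b | SE | Sb; P -> i | ib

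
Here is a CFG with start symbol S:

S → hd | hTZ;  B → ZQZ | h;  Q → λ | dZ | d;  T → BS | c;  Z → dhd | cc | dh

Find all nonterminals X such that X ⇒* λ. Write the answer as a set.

Directly nullable (have an ε-rule): {Q}.
Not nullable: B, S, T, Z — each has a terminal in every rule's right-hand side or depends on a non-nullable symbol.

{Q}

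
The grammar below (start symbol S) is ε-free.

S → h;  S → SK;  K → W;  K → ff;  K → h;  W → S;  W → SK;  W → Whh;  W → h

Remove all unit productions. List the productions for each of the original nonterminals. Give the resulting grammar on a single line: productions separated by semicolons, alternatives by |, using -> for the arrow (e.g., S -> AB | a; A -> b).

Unit productions: K->W, W->S.
Unit pairs (A ⇒* B via units): (K,S), (K,W), (W,S).
S: inherits non-unit rules of {S} → SK | h.
K: inherits non-unit rules of {K, S, W} → SK | Whh | ff | h.
W: inherits non-unit rules of {S, W} → SK | Whh | h.

S -> h | SK; K -> h | SK | ff | Whh; W -> h | SK | Whh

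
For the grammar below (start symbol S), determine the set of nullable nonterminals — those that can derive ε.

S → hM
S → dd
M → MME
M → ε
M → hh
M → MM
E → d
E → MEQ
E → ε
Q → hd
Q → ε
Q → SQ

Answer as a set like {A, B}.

Directly nullable (have an ε-rule): {E, M, Q}.
Not nullable: S — each has a terminal in every rule's right-hand side or depends on a non-nullable symbol.

{E, M, Q}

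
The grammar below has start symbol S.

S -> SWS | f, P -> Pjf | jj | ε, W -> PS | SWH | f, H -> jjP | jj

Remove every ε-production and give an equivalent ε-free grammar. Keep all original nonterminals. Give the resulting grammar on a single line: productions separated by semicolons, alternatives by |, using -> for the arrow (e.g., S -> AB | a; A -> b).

S -> f | SWS; H -> jj | jjP; P -> jf | jj | Pjf; W -> S | f | PS | SWH

Nullable set: {P}.
H -> jjP: P nullable, giving jj | jjP.
Drop P -> ε.
P -> Pjf: P nullable, giving Pjf | jf.
W -> PS: P nullable, giving PS | S.
Unchanged (no nullable symbols): S -> SWS; S -> f; H -> jj; P -> jj; W -> SWH; W -> f.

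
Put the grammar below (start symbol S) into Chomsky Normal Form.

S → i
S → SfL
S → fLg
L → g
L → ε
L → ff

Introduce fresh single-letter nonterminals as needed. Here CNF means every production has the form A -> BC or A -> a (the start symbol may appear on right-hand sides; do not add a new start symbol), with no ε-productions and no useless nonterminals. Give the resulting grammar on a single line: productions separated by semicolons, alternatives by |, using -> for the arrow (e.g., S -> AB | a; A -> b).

Nullable: {L}; after ε-elimination: S -> i | Sf | fg | SfL | fLg; L -> g | ff.
No unit productions to eliminate.
TERM: introduce A -> f, B -> g and substitute in every rule of length ≥2.
BIN: S -> ALB becomes S -> AC, C -> LB; S -> SAL becomes S -> SD, D -> AL.

S -> i | AB | AC | SA | SD; A -> f; B -> g; C -> LB; D -> AL; L -> g | AA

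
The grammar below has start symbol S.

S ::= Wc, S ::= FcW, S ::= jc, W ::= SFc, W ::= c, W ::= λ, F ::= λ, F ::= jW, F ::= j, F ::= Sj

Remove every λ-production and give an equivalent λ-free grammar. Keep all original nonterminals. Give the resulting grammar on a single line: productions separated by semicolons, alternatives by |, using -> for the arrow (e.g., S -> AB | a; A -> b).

Nullable set: {F, W}.
S -> FcW: F, W nullable, giving Fc | FcW | c | cW.
S -> Wc: W nullable, giving Wc | c.
Drop F -> λ.
F -> jW: W nullable, giving j | jW.
Drop W -> λ.
W -> SFc: F nullable, giving SFc | Sc.
Unchanged (no nullable symbols): S -> jc; F -> Sj; F -> j; W -> c.

S -> c | Fc | Wc | cW | jc | FcW; F -> j | Sj | jW; W -> c | Sc | SFc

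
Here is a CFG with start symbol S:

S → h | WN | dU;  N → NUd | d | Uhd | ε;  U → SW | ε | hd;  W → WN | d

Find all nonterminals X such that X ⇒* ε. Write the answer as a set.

Directly nullable (have an ε-rule): {N, U}.
Not nullable: S, W — each has a terminal in every rule's right-hand side or depends on a non-nullable symbol.

{N, U}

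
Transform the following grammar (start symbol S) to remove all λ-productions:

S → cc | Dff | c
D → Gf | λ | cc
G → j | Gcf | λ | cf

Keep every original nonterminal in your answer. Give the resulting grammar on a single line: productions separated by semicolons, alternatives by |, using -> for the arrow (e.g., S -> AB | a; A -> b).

Nullable set: {D, G}.
S -> Dff: D nullable, giving Dff | ff.
Drop D -> λ.
D -> Gf: G nullable, giving Gf | f.
Drop G -> λ.
G -> Gcf: G nullable, giving Gcf | cf.
Unchanged (no nullable symbols): S -> c; S -> cc; D -> cc; G -> cf; G -> j.

S -> c | cc | ff | Dff; D -> f | Gf | cc; G -> j | cf | Gcf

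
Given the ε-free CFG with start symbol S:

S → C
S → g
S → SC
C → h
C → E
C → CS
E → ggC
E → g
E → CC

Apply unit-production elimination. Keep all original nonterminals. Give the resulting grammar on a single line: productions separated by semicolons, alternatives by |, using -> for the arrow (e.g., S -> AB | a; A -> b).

S -> g | h | CC | CS | SC | ggC; C -> g | h | CC | CS | ggC; E -> g | CC | ggC

Unit productions: C->E, S->C.
Unit pairs (A ⇒* B via units): (C,E), (S,C), (S,E).
S: inherits non-unit rules of {C, E, S} → CC | CS | SC | g | ggC | h.
C: inherits non-unit rules of {C, E} → CC | CS | g | ggC | h.
E: inherits non-unit rules of {E} → CC | g | ggC.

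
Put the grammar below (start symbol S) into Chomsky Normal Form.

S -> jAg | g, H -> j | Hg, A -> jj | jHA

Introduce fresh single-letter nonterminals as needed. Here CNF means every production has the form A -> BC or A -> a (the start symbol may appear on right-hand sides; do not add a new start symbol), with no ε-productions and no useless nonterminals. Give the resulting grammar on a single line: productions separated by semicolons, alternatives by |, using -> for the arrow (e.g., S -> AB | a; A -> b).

S -> g | BE; A -> BB | BD; B -> j; C -> g; D -> HA; E -> AC; H -> j | HC

No ε-productions.
No unit productions to eliminate.
TERM: introduce C -> g, B -> j and substitute in every rule of length ≥2.
BIN: A -> BHA becomes A -> BD, D -> HA; S -> BAC becomes S -> BE, E -> AC.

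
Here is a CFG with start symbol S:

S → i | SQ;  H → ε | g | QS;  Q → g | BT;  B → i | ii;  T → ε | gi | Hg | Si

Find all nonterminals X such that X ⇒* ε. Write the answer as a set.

{H, T}

Directly nullable (have an ε-rule): {H, T}.
Not nullable: B, Q, S — each has a terminal in every rule's right-hand side or depends on a non-nullable symbol.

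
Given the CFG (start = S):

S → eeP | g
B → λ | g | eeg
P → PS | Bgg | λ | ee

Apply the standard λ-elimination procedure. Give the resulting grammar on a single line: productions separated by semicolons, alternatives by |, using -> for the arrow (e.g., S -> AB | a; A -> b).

Nullable set: {B, P}.
S -> eeP: P nullable, giving ee | eeP.
Drop B -> λ.
Drop P -> λ.
P -> Bgg: B nullable, giving Bgg | gg.
P -> PS: P nullable, giving PS | S.
Unchanged (no nullable symbols): S -> g; B -> eeg; B -> g; P -> ee.

S -> g | ee | eeP; B -> g | eeg; P -> S | PS | ee | gg | Bgg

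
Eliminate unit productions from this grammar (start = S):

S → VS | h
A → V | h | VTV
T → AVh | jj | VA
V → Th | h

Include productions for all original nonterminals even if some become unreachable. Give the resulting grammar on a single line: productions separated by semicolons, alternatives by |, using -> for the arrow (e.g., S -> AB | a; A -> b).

Unit productions: A->V.
Unit pairs (A ⇒* B via units): (A,V).
S: inherits non-unit rules of {S} → VS | h.
A: inherits non-unit rules of {A, V} → Th | VTV | h.
T: inherits non-unit rules of {T} → AVh | VA | jj.
V: inherits non-unit rules of {V} → Th | h.

S -> h | VS; A -> h | Th | VTV; T -> VA | jj | AVh; V -> h | Th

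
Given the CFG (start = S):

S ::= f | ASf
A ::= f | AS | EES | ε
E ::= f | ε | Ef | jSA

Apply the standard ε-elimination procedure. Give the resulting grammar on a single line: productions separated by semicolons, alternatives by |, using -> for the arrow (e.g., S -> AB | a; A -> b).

Nullable set: {A, E}.
S -> ASf: A nullable, giving ASf | Sf.
Drop A -> ε.
A -> AS: A nullable, giving AS | S.
A -> EES: E, E nullable, giving EES | ES | S.
Drop E -> ε.
E -> Ef: E nullable, giving Ef | f.
E -> jSA: A nullable, giving jS | jSA.
Unchanged (no nullable symbols): S -> f; A -> f; E -> f.

S -> f | Sf | ASf; A -> S | f | AS | ES | EES; E -> f | Ef | jS | jSA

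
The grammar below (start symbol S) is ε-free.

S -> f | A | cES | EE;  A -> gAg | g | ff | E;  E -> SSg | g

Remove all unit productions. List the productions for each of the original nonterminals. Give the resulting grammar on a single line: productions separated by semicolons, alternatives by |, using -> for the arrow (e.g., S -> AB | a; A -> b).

S -> f | g | EE | ff | SSg | cES | gAg; A -> g | ff | SSg | gAg; E -> g | SSg

Unit productions: A->E, S->A.
Unit pairs (A ⇒* B via units): (A,E), (S,A), (S,E).
S: inherits non-unit rules of {A, E, S} → EE | SSg | cES | f | ff | g | gAg.
A: inherits non-unit rules of {A, E} → SSg | ff | g | gAg.
E: inherits non-unit rules of {E} → SSg | g.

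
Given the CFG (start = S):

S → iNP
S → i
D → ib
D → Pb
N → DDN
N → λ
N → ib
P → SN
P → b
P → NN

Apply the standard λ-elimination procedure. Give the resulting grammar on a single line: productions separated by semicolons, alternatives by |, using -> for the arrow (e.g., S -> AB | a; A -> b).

Nullable set: {N, P}.
S -> iNP: N, P nullable, giving i | iN | iNP | iP.
D -> Pb: P nullable, giving Pb | b.
Drop N -> λ.
N -> DDN: N nullable, giving DD | DDN.
P -> NN: N, N nullable, giving N | NN.
P -> SN: N nullable, giving S | SN.
Unchanged (no nullable symbols): S -> i; D -> ib; N -> ib; P -> b.

S -> i | iN | iP | iNP; D -> b | Pb | ib; N -> DD | ib | DDN; P -> N | S | b | NN | SN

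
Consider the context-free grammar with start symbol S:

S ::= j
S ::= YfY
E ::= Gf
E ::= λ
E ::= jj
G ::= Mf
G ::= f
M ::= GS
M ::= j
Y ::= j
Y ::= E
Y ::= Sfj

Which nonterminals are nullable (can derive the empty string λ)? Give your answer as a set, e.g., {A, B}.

Directly nullable (have an ε-rule): {E}.
Y is nullable via Y -> E (every symbol on the right is already known nullable).
Not nullable: G, M, S — each has a terminal in every rule's right-hand side or depends on a non-nullable symbol.

{E, Y}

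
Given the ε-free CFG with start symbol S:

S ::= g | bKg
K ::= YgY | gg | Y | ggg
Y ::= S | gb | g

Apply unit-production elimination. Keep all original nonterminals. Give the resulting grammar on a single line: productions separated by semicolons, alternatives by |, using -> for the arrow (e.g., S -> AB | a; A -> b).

S -> g | bKg; K -> g | gb | gg | YgY | bKg | ggg; Y -> g | gb | bKg

Unit productions: K->Y, Y->S.
Unit pairs (A ⇒* B via units): (K,S), (K,Y), (Y,S).
S: inherits non-unit rules of {S} → bKg | g.
K: inherits non-unit rules of {K, S, Y} → YgY | bKg | g | gb | gg | ggg.
Y: inherits non-unit rules of {S, Y} → bKg | g | gb.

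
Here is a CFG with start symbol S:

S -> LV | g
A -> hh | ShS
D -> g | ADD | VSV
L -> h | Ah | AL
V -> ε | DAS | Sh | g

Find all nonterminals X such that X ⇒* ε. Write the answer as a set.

{V}

Directly nullable (have an ε-rule): {V}.
Not nullable: A, D, L, S — each has a terminal in every rule's right-hand side or depends on a non-nullable symbol.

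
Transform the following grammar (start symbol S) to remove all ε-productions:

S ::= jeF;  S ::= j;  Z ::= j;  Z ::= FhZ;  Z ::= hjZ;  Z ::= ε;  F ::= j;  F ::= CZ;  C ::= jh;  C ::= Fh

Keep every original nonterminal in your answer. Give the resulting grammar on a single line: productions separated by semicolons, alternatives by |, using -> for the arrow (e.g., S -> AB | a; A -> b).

S -> j | jeF; C -> Fh | jh; F -> C | j | CZ; Z -> j | Fh | hj | FhZ | hjZ

Nullable set: {Z}.
F -> CZ: Z nullable, giving C | CZ.
Drop Z -> ε.
Z -> FhZ: Z nullable, giving Fh | FhZ.
Z -> hjZ: Z nullable, giving hj | hjZ.
Unchanged (no nullable symbols): S -> j; S -> jeF; C -> Fh; C -> jh; F -> j; Z -> j.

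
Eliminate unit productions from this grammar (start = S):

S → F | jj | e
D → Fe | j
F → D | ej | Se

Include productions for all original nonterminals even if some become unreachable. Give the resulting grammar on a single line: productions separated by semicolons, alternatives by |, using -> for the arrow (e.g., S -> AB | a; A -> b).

S -> e | j | Fe | Se | ej | jj; D -> j | Fe; F -> j | Fe | Se | ej

Unit productions: F->D, S->F.
Unit pairs (A ⇒* B via units): (F,D), (S,D), (S,F).
S: inherits non-unit rules of {D, F, S} → Fe | Se | e | ej | j | jj.
D: inherits non-unit rules of {D} → Fe | j.
F: inherits non-unit rules of {D, F} → Fe | Se | ej | j.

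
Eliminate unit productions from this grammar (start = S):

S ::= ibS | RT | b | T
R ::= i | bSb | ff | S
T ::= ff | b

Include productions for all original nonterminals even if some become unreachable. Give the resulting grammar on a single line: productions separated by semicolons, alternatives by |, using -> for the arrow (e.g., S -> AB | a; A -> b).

Unit productions: R->S, S->T.
Unit pairs (A ⇒* B via units): (R,S), (R,T), (S,T).
S: inherits non-unit rules of {S, T} → RT | b | ff | ibS.
R: inherits non-unit rules of {R, S, T} → RT | b | bSb | ff | i | ibS.
T: inherits non-unit rules of {T} → b | ff.

S -> b | RT | ff | ibS; R -> b | i | RT | ff | bSb | ibS; T -> b | ff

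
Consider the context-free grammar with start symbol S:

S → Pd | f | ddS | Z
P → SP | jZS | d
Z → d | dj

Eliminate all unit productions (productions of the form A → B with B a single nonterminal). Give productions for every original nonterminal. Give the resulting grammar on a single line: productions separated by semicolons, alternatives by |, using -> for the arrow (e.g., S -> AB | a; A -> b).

Unit productions: S->Z.
Unit pairs (A ⇒* B via units): (S,Z).
S: inherits non-unit rules of {S, Z} → Pd | d | ddS | dj | f.
P: inherits non-unit rules of {P} → SP | d | jZS.
Z: inherits non-unit rules of {Z} → d | dj.

S -> d | f | Pd | dj | ddS; P -> d | SP | jZS; Z -> d | dj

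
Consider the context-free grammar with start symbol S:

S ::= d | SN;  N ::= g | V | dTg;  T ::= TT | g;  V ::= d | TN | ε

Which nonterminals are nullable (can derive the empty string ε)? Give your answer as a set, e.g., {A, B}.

Directly nullable (have an ε-rule): {V}.
N is nullable via N -> V (every symbol on the right is already known nullable).
Not nullable: S, T — each has a terminal in every rule's right-hand side or depends on a non-nullable symbol.

{N, V}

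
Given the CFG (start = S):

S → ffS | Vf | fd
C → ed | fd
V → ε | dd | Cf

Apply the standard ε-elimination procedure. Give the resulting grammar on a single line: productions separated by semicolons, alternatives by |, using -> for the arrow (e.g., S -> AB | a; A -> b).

S -> f | Vf | fd | ffS; C -> ed | fd; V -> Cf | dd

Nullable set: {V}.
S -> Vf: V nullable, giving Vf | f.
Drop V -> ε.
Unchanged (no nullable symbols): S -> fd; S -> ffS; C -> ed; C -> fd; V -> Cf; V -> dd.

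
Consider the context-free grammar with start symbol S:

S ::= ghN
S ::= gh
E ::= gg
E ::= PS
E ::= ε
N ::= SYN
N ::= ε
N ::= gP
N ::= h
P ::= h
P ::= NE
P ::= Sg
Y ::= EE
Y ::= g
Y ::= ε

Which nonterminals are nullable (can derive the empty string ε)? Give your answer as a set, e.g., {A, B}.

{E, N, P, Y}

Directly nullable (have an ε-rule): {E, N, Y}.
P is nullable via P -> NE (every symbol on the right is already known nullable).
Not nullable: S — each has a terminal in every rule's right-hand side or depends on a non-nullable symbol.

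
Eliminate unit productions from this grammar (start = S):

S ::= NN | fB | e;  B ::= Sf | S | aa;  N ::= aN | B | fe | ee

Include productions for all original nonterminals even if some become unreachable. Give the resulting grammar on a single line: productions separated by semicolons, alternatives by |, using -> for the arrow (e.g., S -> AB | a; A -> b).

Unit productions: B->S, N->B.
Unit pairs (A ⇒* B via units): (B,S), (N,B), (N,S).
S: inherits non-unit rules of {S} → NN | e | fB.
B: inherits non-unit rules of {B, S} → NN | Sf | aa | e | fB.
N: inherits non-unit rules of {B, N, S} → NN | Sf | aN | aa | e | ee | fB | fe.

S -> e | NN | fB; B -> e | NN | Sf | aa | fB; N -> e | NN | Sf | aN | aa | ee | fB | fe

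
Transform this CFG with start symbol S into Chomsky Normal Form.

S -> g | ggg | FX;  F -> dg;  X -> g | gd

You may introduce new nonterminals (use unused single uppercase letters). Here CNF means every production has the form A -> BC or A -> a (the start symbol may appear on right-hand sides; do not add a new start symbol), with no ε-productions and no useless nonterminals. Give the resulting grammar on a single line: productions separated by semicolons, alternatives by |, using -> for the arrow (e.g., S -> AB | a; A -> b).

S -> g | BC | FX; A -> d; B -> g; C -> BB; F -> AB; X -> g | BA

No ε-productions.
No unit productions to eliminate.
TERM: introduce A -> d, B -> g and substitute in every rule of length ≥2.
BIN: S -> BBB becomes S -> BC, C -> BB.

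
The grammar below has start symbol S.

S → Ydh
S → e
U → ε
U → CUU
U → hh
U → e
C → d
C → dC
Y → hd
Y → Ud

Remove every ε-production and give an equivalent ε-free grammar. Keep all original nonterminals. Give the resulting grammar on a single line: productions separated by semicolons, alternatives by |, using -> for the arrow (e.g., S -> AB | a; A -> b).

S -> e | Ydh; C -> d | dC; U -> C | e | CU | hh | CUU; Y -> d | Ud | hd

Nullable set: {U}.
Drop U -> ε.
U -> CUU: U, U nullable, giving C | CU | CUU.
Y -> Ud: U nullable, giving Ud | d.
Unchanged (no nullable symbols): S -> Ydh; S -> e; C -> d; C -> dC; U -> e; U -> hh; Y -> hd.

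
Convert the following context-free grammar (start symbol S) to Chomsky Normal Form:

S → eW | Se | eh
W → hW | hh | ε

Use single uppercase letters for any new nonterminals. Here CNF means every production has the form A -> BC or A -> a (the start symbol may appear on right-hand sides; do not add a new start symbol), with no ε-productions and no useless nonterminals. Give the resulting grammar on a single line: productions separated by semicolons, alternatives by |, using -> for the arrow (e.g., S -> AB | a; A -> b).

Nullable: {W}; after ε-elimination: S -> e | Se | eW | eh; W -> h | hW | hh.
No unit productions to eliminate.
TERM: introduce A -> e, B -> h and substitute in every rule of length ≥2.

S -> e | AB | AW | SA; A -> e; B -> h; W -> h | BB | BW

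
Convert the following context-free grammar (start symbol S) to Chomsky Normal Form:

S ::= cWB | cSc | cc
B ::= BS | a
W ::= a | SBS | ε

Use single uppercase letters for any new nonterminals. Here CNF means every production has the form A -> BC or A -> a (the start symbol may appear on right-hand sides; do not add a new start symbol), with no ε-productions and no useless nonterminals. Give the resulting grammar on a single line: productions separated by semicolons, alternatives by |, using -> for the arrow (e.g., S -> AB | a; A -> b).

S -> AA | AB | AC | AD; A -> c; B -> a | BS; C -> SA; D -> WB; E -> BS; W -> a | SE

Nullable: {W}; after ε-elimination: S -> cB | cc | cSc | cWB; B -> a | BS; W -> a | SBS.
No unit productions to eliminate.
TERM: introduce A -> c and substitute in every rule of length ≥2.
BIN: S -> ASA becomes S -> AC, C -> SA; S -> AWB becomes S -> AD, D -> WB; W -> SBS becomes W -> SE, E -> BS.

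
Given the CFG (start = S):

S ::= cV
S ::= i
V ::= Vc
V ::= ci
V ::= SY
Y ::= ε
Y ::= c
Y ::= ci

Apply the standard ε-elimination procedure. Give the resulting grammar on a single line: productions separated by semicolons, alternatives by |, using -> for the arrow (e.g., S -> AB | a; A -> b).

S -> i | cV; V -> S | SY | Vc | ci; Y -> c | ci

Nullable set: {Y}.
V -> SY: Y nullable, giving S | SY.
Drop Y -> ε.
Unchanged (no nullable symbols): S -> cV; S -> i; V -> Vc; V -> ci; Y -> c; Y -> ci.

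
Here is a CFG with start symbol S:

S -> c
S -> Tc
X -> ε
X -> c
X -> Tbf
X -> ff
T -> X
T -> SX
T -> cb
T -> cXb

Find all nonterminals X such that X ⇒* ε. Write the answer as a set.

{T, X}

Directly nullable (have an ε-rule): {X}.
T is nullable via T -> X (every symbol on the right is already known nullable).
Not nullable: S — each has a terminal in every rule's right-hand side or depends on a non-nullable symbol.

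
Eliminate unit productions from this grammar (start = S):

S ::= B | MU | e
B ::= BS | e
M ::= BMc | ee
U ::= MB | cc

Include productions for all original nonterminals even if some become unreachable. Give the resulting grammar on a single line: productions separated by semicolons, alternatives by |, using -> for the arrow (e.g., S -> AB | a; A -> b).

S -> e | BS | MU; B -> e | BS; M -> ee | BMc; U -> MB | cc

Unit productions: S->B.
Unit pairs (A ⇒* B via units): (S,B).
S: inherits non-unit rules of {B, S} → BS | MU | e.
B: inherits non-unit rules of {B} → BS | e.
M: inherits non-unit rules of {M} → BMc | ee.
U: inherits non-unit rules of {U} → MB | cc.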